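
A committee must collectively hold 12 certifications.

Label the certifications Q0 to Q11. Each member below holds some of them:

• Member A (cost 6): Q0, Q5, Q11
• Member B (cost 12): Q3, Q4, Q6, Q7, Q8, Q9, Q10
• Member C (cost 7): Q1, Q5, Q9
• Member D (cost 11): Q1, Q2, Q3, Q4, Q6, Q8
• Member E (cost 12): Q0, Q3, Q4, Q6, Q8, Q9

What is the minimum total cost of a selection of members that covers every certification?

29

A, B, D together cover every certification (A ∪ B ∪ D = {Q0, Q1, Q2, Q3, Q4, Q5, Q6, Q7, Q8, Q9, Q10, Q11}); total cost 6 + 12 + 11 = 29.
No covering selection has total cost below 29.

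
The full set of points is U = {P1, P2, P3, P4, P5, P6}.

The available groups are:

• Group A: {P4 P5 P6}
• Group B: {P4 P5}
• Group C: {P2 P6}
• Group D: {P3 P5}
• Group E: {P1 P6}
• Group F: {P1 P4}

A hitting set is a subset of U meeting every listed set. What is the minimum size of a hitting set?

H = {P1, P2, P5} meets every group (each contains at least one member of H), and |H| = 3.
The groups C, D, F are pairwise disjoint, so any hitting set needs a separate point for each — at least 3. Hence 3 is optimal.

3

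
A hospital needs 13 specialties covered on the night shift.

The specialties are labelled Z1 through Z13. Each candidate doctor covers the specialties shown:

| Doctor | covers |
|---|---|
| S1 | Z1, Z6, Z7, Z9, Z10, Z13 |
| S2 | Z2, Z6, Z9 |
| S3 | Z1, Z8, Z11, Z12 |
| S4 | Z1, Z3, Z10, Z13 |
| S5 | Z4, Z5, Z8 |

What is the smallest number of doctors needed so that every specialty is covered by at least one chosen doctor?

Take {S1, S2, S3, S4, S5}. Their union is {Z1, Z2, Z3, Z4, Z5, Z6, Z7, Z8, Z9, Z10, Z11, Z12, Z13}, which is all 13 specialties.
No 4 of the 5 doctors cover everything (all 5 combinations miss at least one specialty), so 5 is optimal.

5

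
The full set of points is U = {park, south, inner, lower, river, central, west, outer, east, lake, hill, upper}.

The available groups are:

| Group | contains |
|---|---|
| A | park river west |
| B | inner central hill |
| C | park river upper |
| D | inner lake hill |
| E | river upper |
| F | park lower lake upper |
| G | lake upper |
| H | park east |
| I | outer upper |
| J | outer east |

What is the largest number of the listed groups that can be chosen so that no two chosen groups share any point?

A, B, G, J are pairwise disjoint (A={park,river,west}; B={inner,central,hill}; G={lake,upper}; J={outer,east}).
Every remaining group overlaps one of these, and no 5 of the listed groups are pairwise disjoint, so 4 is the maximum.

4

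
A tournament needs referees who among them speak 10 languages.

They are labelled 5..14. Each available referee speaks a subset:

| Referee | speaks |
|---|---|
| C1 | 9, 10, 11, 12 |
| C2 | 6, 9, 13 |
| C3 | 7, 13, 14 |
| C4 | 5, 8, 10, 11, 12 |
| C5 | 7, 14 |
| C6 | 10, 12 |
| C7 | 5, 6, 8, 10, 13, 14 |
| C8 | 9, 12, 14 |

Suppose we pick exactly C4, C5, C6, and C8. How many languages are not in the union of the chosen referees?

2

Union of C4, C5, C6, C8 = {5, 7, 8, 9, 10, 11, 12, 14}.
Not covered: 6, 13 — 2 languages.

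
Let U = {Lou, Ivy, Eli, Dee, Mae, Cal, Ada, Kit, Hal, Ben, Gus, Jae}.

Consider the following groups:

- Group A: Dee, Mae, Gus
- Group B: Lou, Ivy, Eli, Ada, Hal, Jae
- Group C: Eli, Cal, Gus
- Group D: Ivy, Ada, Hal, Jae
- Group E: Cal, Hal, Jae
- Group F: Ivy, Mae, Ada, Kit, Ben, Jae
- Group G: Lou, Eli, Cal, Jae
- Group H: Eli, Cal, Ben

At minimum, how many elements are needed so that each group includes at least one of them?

T = {Dee, Cal, Jae} meets every group (each contains at least one member of T), and |T| = 3.
The groups A, D, H are pairwise disjoint, so any hitting set needs a separate element for each — at least 3. Hence 3 is optimal.

3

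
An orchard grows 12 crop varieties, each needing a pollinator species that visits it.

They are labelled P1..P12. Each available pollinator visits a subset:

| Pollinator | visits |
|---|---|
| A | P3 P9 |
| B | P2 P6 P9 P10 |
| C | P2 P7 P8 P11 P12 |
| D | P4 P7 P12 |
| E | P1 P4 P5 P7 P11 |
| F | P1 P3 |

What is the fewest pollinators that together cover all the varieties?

A and B and C and E together: A ∪ B ∪ C ∪ E = {P1, P2, P3, P4, P5, P6, P7, P8, P9, P10, P11, P12} — every variety is covered.
Only C contains P8, so C is forced; the remaining 7 varieties need at least 3 more pollinators (each remaining pollinator adds at most 3) — so at least 4 pollinators are needed, and 4 is optimal.

4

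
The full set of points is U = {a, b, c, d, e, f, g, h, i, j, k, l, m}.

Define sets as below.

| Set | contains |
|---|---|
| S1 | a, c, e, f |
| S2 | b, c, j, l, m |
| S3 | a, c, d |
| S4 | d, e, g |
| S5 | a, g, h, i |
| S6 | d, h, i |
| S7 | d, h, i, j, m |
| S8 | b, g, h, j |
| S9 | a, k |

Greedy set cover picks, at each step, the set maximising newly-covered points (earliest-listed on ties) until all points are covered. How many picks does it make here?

5

Greedy: pick S2 (covers 5 new) → pick S5 (covers 4 new) → pick S1 (covers 2 new) → pick S3 (covers 1 new) → pick S9 (covers 1 new). Total picks: 5.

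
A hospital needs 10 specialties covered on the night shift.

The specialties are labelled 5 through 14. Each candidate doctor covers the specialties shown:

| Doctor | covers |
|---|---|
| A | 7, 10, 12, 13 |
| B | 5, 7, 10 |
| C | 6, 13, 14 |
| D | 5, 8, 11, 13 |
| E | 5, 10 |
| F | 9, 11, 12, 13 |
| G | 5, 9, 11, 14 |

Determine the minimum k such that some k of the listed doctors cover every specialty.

Take {A, C, D, F}. Their union is {5, 6, 7, 8, 9, 10, 11, 12, 13, 14}, which is all 10 specialties.
Only C contains 6, so C is forced; the remaining 7 specialties need at least 3 more doctors (each remaining doctor adds at most 3) — so at least 4 doctors are needed, and 4 is optimal.

4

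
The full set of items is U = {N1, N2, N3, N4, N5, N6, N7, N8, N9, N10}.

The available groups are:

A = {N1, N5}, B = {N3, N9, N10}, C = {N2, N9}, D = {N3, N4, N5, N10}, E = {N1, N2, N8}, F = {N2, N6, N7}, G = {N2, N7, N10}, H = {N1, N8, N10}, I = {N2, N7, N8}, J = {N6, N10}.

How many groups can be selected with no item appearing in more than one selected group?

3

A, B, F are pairwise disjoint (A={N1,N5}; B={N3,N9,N10}; F={N2,N6,N7}).
Every remaining group overlaps one of these, and no 4 of the listed groups are pairwise disjoint, so 3 is the maximum.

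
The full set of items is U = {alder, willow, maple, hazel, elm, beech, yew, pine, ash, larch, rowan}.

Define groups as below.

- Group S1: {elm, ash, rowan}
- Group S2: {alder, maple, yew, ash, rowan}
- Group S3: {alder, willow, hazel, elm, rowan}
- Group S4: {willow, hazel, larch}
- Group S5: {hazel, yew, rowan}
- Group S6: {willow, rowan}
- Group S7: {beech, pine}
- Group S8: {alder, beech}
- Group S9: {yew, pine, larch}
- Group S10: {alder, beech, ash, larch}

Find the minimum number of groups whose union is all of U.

4

S2, S3, S4, and S7 cover everything between them: the union {alder, willow, maple, hazel, elm, beech, yew, pine, ash, larch, rowan} is all of U.
No 3 of the 10 groups cover everything (all 120 combinations miss at least one item), so 4 is optimal.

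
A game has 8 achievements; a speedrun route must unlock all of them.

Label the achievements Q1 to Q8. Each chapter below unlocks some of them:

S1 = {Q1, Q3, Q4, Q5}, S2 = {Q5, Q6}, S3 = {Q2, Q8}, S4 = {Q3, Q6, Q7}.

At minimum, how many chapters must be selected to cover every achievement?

3

S1 and S3 and S4 together: S1 ∪ S3 ∪ S4 = {Q1, Q2, Q3, Q4, Q5, Q6, Q7, Q8} — every achievement is covered.
Only S1 contains Q1, so S1 is forced; the remaining 4 achievements need at least 2 more chapters (each remaining chapter adds at most 2) — so at least 3 chapters are needed, and 3 is optimal.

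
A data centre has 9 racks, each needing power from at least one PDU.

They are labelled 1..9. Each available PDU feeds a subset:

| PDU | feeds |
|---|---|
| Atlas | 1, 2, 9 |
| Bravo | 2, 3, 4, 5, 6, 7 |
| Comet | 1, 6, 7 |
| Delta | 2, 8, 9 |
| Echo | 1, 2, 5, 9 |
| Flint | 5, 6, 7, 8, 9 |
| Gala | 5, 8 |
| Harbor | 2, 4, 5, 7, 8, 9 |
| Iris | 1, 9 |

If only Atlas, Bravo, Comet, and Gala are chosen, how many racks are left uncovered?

Union of Atlas, Bravo, Comet, Gala = {1, 2, 3, 4, 5, 6, 7, 8, 9} — that's every rack, so 0 are uncovered.

0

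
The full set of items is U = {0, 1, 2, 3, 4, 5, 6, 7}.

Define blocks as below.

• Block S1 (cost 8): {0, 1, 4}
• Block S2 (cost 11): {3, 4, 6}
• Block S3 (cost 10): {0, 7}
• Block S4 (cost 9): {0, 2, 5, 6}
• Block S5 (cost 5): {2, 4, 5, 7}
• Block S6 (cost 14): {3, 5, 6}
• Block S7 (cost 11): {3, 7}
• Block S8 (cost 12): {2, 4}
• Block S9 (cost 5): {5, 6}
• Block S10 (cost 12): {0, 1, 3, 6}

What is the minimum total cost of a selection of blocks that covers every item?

S5, S10 together cover every item (S5 ∪ S10 = {0, 1, 2, 3, 4, 5, 6, 7}); total cost 5 + 12 = 17.
No covering selection has total cost below 17.

17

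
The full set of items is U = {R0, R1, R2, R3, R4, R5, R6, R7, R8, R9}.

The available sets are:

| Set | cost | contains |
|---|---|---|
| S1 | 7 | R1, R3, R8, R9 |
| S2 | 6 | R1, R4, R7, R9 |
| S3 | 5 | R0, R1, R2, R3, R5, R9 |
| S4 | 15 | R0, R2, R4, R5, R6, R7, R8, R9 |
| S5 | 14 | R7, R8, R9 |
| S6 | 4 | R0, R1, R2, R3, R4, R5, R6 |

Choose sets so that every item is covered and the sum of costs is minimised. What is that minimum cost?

S1, S2, S6 together cover every item (S1 ∪ S2 ∪ S6 = {R0, R1, R2, R3, R4, R5, R6, R7, R8, R9}); total cost 7 + 6 + 4 = 17.
No covering selection has total cost below 17.

17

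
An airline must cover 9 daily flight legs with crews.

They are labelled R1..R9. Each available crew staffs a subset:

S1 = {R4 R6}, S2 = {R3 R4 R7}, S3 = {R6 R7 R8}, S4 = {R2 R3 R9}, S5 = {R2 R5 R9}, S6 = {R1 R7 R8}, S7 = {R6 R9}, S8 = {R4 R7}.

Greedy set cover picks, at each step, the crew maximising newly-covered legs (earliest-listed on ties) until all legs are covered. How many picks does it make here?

Greedy: pick S2 (covers 3 new) → pick S5 (covers 3 new) → pick S3 (covers 2 new) → pick S6 (covers 1 new). Total picks: 4.

4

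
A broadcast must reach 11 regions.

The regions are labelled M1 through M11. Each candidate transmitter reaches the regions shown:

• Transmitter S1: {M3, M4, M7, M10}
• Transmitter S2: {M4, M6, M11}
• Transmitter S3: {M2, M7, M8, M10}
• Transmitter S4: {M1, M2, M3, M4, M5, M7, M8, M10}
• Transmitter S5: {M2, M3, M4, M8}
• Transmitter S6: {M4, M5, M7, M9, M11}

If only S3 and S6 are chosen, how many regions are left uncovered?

3

Union of S3, S6 = {M2, M4, M5, M7, M8, M9, M10, M11}.
Not covered: M1, M3, M6 — 3 regions.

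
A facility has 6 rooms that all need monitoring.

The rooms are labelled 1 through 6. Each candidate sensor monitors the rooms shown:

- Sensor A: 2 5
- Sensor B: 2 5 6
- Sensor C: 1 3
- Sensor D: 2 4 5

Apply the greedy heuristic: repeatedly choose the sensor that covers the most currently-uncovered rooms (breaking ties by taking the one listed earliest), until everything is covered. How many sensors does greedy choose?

3

Greedy: pick B (covers 3 new) → pick C (covers 2 new) → pick D (covers 1 new). Total picks: 3.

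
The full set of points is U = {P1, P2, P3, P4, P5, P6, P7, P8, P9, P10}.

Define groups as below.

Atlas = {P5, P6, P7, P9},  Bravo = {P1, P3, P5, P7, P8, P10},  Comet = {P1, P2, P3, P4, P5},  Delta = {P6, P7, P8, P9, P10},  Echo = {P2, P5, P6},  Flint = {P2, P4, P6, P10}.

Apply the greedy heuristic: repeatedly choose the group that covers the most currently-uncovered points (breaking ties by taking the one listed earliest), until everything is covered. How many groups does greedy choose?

3

Greedy: pick Bravo (covers 6 new) → pick Flint (covers 3 new) → pick Atlas (covers 1 new). Total picks: 3.
(The true minimum cover uses only 2 groups, so greedy is not optimal here.)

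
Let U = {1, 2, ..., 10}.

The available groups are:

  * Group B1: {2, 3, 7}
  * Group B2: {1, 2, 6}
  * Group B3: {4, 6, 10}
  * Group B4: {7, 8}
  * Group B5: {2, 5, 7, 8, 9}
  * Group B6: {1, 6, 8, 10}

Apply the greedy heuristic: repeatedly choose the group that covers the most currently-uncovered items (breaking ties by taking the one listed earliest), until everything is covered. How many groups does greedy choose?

4

Greedy: pick B5 (covers 5 new) → pick B3 (covers 3 new) → pick B1 (covers 1 new) → pick B2 (covers 1 new). Total picks: 4.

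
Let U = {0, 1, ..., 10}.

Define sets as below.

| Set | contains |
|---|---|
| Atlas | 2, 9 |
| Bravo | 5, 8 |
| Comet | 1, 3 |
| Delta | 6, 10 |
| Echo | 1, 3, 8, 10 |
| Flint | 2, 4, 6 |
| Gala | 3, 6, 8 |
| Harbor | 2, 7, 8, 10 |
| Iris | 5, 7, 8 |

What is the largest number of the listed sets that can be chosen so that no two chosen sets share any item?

Atlas, Comet, Delta, Iris are pairwise disjoint (Atlas={2,9}; Comet={1,3}; Delta={6,10}; Iris={5,7,8}).
Every remaining set overlaps one of these, and no 5 of the listed sets are pairwise disjoint, so 4 is the maximum.

4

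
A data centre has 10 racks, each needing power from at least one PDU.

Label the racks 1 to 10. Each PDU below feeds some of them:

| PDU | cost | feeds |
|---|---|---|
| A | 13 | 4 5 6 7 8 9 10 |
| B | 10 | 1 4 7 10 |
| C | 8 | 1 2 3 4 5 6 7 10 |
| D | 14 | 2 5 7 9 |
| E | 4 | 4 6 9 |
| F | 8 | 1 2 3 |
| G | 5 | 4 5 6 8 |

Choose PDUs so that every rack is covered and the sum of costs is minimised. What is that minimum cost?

17

C, E, G together cover every rack (C ∪ E ∪ G = {1, 2, 3, 4, 5, 6, 7, 8, 9, 10}); total cost 8 + 4 + 5 = 17.
No covering selection has total cost below 17.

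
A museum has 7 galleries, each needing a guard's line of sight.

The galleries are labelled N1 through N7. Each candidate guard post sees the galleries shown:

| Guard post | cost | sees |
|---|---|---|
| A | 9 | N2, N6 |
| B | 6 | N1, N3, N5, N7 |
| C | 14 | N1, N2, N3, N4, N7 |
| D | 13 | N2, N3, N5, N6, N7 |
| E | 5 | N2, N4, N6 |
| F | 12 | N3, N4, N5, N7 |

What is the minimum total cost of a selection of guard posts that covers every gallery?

11

B, E together cover every gallery (B ∪ E = {N1, N2, N3, N4, N5, N6, N7}); total cost 6 + 5 = 11.
No covering selection has total cost below 11.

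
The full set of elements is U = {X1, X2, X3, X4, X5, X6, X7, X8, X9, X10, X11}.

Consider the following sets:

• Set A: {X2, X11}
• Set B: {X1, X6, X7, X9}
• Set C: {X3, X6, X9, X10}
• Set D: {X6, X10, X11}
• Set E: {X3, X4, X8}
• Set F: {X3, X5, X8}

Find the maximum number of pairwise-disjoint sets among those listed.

A, B, E are pairwise disjoint (A={X2,X11}; B={X1,X6,X7,X9}; E={X3,X4,X8}).
Every remaining set overlaps one of these, and no 4 of the listed sets are pairwise disjoint, so 3 is the maximum.

3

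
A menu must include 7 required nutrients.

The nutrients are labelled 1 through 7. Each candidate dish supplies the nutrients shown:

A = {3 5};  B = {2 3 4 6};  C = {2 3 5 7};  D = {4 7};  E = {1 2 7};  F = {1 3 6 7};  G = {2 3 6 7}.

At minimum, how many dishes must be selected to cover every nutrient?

3

Take {A, B, F}. Their union is {1, 2, 3, 4, 5, 6, 7}, which is all 7 nutrients.
No 2 of the 7 dishes cover everything (all 21 combinations miss at least one nutrient), so 3 is optimal.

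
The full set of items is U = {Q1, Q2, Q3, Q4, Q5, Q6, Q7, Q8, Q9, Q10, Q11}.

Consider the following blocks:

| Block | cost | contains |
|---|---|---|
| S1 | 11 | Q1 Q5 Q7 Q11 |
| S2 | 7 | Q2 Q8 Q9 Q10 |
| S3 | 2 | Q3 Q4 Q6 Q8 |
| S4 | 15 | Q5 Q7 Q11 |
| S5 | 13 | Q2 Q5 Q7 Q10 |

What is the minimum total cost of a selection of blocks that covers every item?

S1, S2, S3 together cover every item (S1 ∪ S2 ∪ S3 = {Q1, Q2, Q3, Q4, Q5, Q6, Q7, Q8, Q9, Q10, Q11}); total cost 11 + 7 + 2 = 20.
No covering selection has total cost below 20.

20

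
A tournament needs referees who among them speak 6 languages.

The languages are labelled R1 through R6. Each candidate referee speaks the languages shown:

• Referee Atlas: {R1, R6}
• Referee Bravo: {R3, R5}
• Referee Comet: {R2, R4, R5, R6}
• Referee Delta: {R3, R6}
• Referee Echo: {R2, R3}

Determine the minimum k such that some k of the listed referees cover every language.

Take {Atlas, Comet, Echo}. Their union is {R1, R2, R3, R4, R5, R6}, which is all 6 languages.
Only Atlas contains R1, so Atlas is forced; the remaining 4 languages need at least 2 more referees (each remaining referee adds at most 3) — so at least 3 referees are needed, and 3 is optimal.

3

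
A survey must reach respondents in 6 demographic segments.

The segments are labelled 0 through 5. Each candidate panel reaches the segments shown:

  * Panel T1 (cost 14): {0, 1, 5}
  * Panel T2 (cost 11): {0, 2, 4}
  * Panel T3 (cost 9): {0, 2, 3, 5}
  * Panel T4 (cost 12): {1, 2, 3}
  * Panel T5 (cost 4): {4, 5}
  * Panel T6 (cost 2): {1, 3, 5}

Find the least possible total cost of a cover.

T2, T6 together cover every segment (T2 ∪ T6 = {0, 1, 2, 3, 4, 5}); total cost 11 + 2 = 13.
No covering selection has total cost below 13.

13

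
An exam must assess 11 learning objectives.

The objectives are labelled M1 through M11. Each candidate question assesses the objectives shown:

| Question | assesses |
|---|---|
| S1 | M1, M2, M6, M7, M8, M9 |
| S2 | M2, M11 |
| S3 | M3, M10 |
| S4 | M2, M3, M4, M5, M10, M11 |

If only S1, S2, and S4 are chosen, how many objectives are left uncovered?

Union of S1, S2, S4 = {M1, M2, M3, M4, M5, M6, M7, M8, M9, M10, M11} — that's every objective, so 0 are uncovered.

0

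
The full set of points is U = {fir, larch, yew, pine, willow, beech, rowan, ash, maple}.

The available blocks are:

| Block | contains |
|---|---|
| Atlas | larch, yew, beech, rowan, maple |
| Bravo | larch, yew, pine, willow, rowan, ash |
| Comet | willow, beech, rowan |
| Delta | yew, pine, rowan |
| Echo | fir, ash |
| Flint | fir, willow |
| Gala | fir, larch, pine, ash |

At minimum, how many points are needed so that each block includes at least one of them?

2

H = {fir, rowan} meets every block (each contains at least one member of H), and |H| = 2.
The blocks Comet, Echo are pairwise disjoint, so any hitting set needs a separate point for each — at least 2. Hence 2 is optimal.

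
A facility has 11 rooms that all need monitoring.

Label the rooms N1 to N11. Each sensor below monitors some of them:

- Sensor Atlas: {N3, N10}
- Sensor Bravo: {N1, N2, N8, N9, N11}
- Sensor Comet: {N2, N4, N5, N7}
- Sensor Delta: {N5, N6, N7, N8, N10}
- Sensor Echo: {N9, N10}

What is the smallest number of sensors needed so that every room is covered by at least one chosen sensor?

4

Atlas and Bravo and Comet and Delta together: Atlas ∪ Bravo ∪ Comet ∪ Delta = {N1, N2, N3, N4, N5, N6, N7, N8, N9, N10, N11} — every room is covered.
No 3 of the 5 sensors cover everything (all 10 combinations miss at least one room), so 4 is optimal.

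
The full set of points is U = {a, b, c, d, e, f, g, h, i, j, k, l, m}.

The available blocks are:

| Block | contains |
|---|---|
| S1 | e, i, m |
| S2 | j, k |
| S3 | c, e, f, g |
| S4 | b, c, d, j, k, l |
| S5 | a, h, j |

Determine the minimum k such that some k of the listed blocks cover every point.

4

S1 and S3 and S4 and S5 together: S1 ∪ S3 ∪ S4 ∪ S5 = {a, b, c, d, e, f, g, h, i, j, k, l, m} — every point is covered.
Only S4 contains b, so S4 is forced; the remaining 7 points need at least 3 more blocks (each remaining block adds at most 3) — so at least 4 blocks are needed, and 4 is optimal.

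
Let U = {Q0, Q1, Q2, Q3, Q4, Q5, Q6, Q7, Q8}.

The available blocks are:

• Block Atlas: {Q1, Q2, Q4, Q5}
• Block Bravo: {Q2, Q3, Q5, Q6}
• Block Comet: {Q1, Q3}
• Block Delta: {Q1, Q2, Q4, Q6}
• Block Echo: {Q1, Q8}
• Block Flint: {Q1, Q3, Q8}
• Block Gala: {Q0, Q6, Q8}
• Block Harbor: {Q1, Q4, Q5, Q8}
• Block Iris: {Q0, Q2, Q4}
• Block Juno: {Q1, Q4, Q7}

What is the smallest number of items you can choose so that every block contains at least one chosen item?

3

Take H = {Q0, Q1, Q3}. Each listed block contains at least one of these, so H is a hitting set of size 3.
No choice of 2 items meets every block, so 3 is the minimum.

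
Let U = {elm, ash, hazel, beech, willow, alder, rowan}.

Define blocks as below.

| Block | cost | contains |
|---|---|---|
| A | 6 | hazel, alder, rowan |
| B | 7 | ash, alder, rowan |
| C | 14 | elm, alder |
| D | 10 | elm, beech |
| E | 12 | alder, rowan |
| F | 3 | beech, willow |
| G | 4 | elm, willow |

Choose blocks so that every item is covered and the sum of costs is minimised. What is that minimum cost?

20

A, B, F, G together cover every item (A ∪ B ∪ F ∪ G = {elm, ash, hazel, beech, willow, alder, rowan}); total cost 6 + 7 + 3 + 4 = 20.
No covering selection has total cost below 20.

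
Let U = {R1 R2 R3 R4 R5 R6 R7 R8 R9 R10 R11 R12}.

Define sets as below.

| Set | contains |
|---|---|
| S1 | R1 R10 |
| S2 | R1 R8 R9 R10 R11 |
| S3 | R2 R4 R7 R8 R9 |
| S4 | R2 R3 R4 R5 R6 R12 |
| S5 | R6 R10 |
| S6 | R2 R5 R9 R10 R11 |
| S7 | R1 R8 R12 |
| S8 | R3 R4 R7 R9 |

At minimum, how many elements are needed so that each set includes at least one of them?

H = {R9, R10, R12} meets every set (each contains at least one member of H), and |H| = 3.
The sets S5, S7, S8 are pairwise disjoint, so any hitting set needs a separate element for each — at least 3. Hence 3 is optimal.

3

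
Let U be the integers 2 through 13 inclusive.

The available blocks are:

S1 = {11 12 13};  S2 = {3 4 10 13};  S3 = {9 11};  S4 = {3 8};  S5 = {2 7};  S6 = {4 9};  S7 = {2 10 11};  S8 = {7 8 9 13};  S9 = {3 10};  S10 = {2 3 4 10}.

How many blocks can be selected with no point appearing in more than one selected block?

4

S1, S5, S6, S9 are pairwise disjoint (S1={11,12,13}; S5={2,7}; S6={4,9}; S9={3,10}).
Every remaining block overlaps one of these, and no 5 of the listed blocks are pairwise disjoint, so 4 is the maximum.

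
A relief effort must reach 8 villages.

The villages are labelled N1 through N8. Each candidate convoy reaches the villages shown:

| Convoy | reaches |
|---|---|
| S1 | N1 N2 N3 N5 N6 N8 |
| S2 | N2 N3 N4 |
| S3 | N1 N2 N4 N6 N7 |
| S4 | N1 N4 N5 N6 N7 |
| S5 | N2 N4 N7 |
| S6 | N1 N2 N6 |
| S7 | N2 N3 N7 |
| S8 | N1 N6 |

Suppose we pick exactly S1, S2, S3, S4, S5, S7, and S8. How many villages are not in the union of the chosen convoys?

0

Union of S1, S2, S3, S4, S5, S7, S8 = {N1, N2, N3, N4, N5, N6, N7, N8} — that's every village, so 0 are uncovered.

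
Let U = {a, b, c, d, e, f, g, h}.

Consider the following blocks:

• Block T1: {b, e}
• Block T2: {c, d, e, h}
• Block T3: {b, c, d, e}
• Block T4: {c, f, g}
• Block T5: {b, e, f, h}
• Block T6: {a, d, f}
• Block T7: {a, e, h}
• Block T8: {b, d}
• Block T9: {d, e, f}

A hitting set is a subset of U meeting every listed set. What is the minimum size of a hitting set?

T = {d, e, f} meets every block (each contains at least one member of T), and |T| = 3.
The blocks T4, T7, T8 are pairwise disjoint, so any hitting set needs a separate item for each — at least 3. Hence 3 is optimal.

3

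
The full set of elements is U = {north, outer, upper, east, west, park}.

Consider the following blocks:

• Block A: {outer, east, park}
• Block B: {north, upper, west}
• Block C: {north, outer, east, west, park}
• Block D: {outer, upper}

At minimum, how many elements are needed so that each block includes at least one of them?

H = {outer, west} meets every block (each contains at least one member of H), and |H| = 2.
The blocks A, B are pairwise disjoint, so any hitting set needs a separate element for each — at least 2. Hence 2 is optimal.

2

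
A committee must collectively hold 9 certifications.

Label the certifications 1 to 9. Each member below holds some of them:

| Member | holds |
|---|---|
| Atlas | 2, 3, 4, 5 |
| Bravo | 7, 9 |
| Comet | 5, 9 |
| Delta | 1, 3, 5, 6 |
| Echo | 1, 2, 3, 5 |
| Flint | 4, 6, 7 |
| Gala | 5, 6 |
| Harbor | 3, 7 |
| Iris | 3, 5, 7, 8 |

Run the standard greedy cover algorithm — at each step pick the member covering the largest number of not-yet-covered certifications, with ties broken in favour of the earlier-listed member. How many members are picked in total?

4

Greedy: pick Atlas (covers 4 new) → pick Bravo (covers 2 new) → pick Delta (covers 2 new) → pick Iris (covers 1 new). Total picks: 4.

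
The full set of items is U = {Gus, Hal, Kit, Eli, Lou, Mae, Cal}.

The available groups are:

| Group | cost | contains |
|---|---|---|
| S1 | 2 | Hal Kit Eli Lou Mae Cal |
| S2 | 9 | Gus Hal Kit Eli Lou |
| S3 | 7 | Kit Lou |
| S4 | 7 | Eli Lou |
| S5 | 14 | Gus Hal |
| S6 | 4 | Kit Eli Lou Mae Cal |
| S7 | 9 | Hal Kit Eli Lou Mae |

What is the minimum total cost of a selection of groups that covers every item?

11

S1, S2 together cover every item (S1 ∪ S2 = {Gus, Hal, Kit, Eli, Lou, Mae, Cal}); total cost 2 + 9 = 11.
No covering selection has total cost below 11.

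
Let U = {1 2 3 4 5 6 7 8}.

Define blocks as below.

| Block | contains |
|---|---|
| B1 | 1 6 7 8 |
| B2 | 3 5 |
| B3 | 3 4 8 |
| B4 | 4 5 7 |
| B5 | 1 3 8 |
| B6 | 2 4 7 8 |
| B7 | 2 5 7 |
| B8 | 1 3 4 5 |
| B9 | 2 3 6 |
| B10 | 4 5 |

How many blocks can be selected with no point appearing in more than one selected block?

B2, B6 are pairwise disjoint (B2={3,5}; B6={2,4,7,8}).
Every remaining block overlaps one of these, and no 3 of the listed blocks are pairwise disjoint, so 2 is the maximum.

2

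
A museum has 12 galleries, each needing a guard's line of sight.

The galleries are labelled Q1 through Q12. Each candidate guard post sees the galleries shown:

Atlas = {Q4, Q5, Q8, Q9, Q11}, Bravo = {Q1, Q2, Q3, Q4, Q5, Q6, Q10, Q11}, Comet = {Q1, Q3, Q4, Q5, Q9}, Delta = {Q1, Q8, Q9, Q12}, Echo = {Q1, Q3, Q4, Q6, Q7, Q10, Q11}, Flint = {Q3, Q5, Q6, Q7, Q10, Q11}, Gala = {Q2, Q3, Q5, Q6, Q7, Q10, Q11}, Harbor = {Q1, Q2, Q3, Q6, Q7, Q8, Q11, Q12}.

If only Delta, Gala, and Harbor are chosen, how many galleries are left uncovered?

Union of Delta, Gala, Harbor = {Q1, Q2, Q3, Q5, Q6, Q7, Q8, Q9, Q10, Q11, Q12}.
Not covered: Q4 — 1 gallery.

1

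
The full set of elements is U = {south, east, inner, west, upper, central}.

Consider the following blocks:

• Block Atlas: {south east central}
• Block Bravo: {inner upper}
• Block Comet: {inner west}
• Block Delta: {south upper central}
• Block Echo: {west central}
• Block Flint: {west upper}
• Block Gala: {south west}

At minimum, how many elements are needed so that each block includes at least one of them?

3

H = {east, west, upper} meets every block (each contains at least one member of H), and |H| = 3.
No choice of 2 elements meets every block, so 3 is the minimum.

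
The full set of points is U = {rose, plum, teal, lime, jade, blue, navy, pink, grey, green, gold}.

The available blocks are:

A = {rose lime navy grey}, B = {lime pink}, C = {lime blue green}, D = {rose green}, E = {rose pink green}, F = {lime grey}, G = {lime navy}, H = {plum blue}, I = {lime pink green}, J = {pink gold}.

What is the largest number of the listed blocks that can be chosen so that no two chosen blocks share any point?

D, G, H, J are pairwise disjoint (D={rose,green}; G={lime,navy}; H={plum,blue}; J={pink,gold}).
Every remaining block overlaps one of these, and no 5 of the listed blocks are pairwise disjoint, so 4 is the maximum.

4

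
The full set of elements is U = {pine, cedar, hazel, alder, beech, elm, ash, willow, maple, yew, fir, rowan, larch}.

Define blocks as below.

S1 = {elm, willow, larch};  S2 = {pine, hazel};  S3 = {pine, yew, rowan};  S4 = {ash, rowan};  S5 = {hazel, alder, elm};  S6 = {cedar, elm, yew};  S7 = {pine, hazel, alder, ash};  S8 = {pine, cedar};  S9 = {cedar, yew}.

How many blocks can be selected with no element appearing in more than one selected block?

4

S1, S2, S4, S9 are pairwise disjoint (S1={elm,willow,larch}; S2={pine,hazel}; S4={ash,rowan}; S9={cedar,yew}).
Every remaining block overlaps one of these, and no 5 of the listed blocks are pairwise disjoint, so 4 is the maximum.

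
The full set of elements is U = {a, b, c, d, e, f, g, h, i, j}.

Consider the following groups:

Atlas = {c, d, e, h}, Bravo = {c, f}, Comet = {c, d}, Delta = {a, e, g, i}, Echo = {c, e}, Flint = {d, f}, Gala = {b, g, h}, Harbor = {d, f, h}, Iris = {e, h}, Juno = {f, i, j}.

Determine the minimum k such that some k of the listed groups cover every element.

Atlas and Delta and Gala and Juno together: Atlas ∪ Delta ∪ Gala ∪ Juno = {a, b, c, d, e, f, g, h, i, j} — every element is covered.
Only Gala contains b, so Gala is forced; the remaining 7 elements need at least 3 more groups (each remaining group adds at most 3) — so at least 4 groups are needed, and 4 is optimal.

4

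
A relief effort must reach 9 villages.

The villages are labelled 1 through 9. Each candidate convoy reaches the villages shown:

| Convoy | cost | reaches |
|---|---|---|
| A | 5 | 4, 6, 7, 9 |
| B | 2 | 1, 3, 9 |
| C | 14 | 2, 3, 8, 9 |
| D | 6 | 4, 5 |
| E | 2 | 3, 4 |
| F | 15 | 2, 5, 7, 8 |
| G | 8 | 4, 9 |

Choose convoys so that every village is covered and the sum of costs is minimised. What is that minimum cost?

A, B, F together cover every village (A ∪ B ∪ F = {1, 2, 3, 4, 5, 6, 7, 8, 9}); total cost 5 + 2 + 15 = 22.
No covering selection has total cost below 22.

22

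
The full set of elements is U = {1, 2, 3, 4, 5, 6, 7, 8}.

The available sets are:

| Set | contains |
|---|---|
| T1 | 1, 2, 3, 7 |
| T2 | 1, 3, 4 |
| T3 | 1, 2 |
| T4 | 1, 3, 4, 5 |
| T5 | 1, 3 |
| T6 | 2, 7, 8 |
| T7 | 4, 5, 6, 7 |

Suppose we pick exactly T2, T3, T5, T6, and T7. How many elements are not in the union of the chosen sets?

0

Union of T2, T3, T5, T6, T7 = {1, 2, 3, 4, 5, 6, 7, 8} — that's every element, so 0 are uncovered.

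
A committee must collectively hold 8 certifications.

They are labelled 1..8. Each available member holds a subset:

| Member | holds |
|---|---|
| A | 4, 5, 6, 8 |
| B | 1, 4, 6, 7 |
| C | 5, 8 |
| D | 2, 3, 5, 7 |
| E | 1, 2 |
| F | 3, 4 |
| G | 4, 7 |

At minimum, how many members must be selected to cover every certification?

3

Take {A, D, E}. Their union is {1, 2, 3, 4, 5, 6, 7, 8}, which is all 8 certifications.
No 2 of the 7 members cover everything (all 21 combinations miss at least one certification), so 3 is optimal.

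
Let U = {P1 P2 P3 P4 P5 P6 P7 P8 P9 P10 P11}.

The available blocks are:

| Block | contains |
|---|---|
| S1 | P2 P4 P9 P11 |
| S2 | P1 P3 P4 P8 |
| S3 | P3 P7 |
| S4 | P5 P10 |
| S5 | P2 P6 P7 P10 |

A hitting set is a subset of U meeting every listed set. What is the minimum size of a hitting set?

Take H = {P2, P3, P10}. Each listed block contains at least one of these, so H is a hitting set of size 3.
The blocks S1, S3, S4 are pairwise disjoint, so any hitting set needs a separate item for each — at least 3. Hence 3 is optimal.

3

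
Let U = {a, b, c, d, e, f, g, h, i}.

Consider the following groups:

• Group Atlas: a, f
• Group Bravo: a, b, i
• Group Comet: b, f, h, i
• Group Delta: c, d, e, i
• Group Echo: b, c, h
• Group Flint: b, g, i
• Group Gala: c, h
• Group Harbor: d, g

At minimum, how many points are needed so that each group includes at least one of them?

T = {a, b, c, g} meets every group (each contains at least one member of T), and |T| = 4.
No choice of 3 points meets every group, so 4 is the minimum.

4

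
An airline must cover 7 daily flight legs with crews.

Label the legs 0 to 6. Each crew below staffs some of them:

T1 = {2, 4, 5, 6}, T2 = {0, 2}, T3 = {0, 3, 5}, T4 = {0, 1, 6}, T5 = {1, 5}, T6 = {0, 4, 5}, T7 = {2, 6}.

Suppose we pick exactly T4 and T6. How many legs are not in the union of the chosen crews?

Union of T4, T6 = {0, 1, 4, 5, 6}.
Not covered: 2, 3 — 2 legs.

2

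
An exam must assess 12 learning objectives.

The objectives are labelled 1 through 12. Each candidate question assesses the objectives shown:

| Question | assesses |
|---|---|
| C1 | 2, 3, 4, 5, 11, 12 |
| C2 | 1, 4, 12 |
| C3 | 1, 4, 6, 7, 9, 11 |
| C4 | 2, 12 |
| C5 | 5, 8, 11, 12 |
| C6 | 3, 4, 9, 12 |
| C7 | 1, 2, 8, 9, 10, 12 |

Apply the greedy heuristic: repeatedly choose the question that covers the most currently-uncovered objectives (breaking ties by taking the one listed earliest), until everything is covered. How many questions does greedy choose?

Greedy: pick C1 (covers 6 new) → pick C3 (covers 4 new) → pick C7 (covers 2 new). Total picks: 3.

3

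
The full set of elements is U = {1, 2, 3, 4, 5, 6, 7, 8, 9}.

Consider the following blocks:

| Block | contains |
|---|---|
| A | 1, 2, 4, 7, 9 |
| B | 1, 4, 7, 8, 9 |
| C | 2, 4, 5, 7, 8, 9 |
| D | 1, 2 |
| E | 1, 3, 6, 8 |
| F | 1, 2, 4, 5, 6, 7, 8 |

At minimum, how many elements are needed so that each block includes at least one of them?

2

H = {1, 7} meets every block (each contains at least one member of H), and |H| = 2.
No single element lies in every block, so at least 2 are needed and 2 is optimal.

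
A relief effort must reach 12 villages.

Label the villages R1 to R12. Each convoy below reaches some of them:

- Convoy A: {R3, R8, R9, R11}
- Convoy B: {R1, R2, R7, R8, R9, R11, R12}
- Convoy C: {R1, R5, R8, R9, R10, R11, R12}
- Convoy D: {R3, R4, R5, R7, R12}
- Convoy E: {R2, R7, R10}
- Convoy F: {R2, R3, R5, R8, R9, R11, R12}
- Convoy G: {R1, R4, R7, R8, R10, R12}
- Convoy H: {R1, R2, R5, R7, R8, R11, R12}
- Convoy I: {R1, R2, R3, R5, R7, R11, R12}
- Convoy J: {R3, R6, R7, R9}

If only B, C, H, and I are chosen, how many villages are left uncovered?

2

Union of B, C, H, I = {R1, R2, R3, R5, R7, R8, R9, R10, R11, R12}.
Not covered: R4, R6 — 2 villages.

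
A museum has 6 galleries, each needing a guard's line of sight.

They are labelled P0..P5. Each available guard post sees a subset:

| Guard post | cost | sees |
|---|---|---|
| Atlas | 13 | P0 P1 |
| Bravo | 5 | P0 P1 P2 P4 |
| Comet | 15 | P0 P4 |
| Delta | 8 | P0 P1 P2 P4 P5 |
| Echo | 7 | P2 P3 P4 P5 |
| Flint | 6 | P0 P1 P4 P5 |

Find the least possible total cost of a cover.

Bravo, Echo together cover every gallery (Bravo ∪ Echo = {P0, P1, P2, P3, P4, P5}); total cost 5 + 7 = 12.
No covering selection has total cost below 12.

12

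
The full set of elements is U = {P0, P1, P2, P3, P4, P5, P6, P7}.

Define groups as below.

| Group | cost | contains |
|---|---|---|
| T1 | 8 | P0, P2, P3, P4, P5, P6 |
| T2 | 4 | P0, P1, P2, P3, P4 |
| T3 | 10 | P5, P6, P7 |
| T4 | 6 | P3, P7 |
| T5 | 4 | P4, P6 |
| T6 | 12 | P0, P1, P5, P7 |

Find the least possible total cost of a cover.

T2, T3 together cover every element (T2 ∪ T3 = {P0, P1, P2, P3, P4, P5, P6, P7}); total cost 4 + 10 = 14.
No covering selection has total cost below 14.

14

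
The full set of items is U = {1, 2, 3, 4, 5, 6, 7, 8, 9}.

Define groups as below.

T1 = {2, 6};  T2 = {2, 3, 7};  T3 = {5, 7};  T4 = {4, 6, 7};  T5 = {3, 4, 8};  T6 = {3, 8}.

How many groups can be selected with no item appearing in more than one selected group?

3

T1, T3, T5 are pairwise disjoint (T1={2,6}; T3={5,7}; T5={3,4,8}).
Every remaining group overlaps one of these, and no 4 of the listed groups are pairwise disjoint, so 3 is the maximum.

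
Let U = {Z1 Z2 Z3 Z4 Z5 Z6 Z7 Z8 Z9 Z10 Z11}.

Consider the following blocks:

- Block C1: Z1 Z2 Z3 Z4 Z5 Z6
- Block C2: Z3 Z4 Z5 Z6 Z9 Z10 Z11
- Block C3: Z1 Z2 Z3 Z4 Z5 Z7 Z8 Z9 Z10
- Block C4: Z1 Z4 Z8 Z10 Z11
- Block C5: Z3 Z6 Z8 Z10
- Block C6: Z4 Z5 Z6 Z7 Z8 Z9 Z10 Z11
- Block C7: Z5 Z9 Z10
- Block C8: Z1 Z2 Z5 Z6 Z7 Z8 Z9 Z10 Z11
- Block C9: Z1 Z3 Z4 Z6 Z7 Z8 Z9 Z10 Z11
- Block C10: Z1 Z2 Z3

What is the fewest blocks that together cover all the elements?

2

Take {C3, C6}. Their union is {Z1, Z2, Z3, Z4, Z5, Z6, Z7, Z8, Z9, Z10, Z11}, which is all 11 elements.
No single block has all 11 elements (the largest, C3, has 9), so 2 is optimal.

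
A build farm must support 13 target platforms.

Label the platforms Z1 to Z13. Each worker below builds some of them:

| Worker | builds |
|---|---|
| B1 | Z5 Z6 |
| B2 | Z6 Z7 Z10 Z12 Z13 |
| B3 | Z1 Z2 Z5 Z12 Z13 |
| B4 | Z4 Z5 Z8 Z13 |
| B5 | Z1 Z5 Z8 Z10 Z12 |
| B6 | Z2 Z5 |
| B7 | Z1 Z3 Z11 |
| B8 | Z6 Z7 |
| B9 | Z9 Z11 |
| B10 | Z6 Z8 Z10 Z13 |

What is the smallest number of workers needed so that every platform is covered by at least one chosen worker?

B2 and B3 and B4 and B7 and B9 together: B2 ∪ B3 ∪ B4 ∪ B7 ∪ B9 = {Z1, Z2, Z3, Z4, Z5, Z6, Z7, Z8, Z9, Z10, Z11, Z12, Z13} — every platform is covered.
No 4 of the 10 workers cover everything (all 210 combinations miss at least one platform), so 5 is optimal.

5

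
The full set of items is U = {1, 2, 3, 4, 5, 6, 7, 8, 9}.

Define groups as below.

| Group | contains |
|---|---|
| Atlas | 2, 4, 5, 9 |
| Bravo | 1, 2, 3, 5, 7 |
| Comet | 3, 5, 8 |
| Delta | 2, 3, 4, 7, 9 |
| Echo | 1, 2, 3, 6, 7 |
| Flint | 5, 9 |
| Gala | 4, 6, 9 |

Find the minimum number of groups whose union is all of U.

Comet, Echo, and Gala cover everything between them: the union {1, 2, 3, 4, 5, 6, 7, 8, 9} is all of U.
Only Comet contains 8, so Comet is forced; the remaining 6 items need at least 2 more groups (each remaining group adds at most 4) — so at least 3 groups are needed, and 3 is optimal.

3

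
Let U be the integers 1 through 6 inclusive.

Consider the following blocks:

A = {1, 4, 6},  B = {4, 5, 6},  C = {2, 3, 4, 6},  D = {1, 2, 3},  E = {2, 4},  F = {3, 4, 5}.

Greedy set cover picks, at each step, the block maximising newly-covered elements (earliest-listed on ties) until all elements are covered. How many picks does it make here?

3

Greedy: pick C (covers 4 new) → pick A (covers 1 new) → pick B (covers 1 new). Total picks: 3.
(The true minimum cover uses only 2 blocks, so greedy is not optimal here.)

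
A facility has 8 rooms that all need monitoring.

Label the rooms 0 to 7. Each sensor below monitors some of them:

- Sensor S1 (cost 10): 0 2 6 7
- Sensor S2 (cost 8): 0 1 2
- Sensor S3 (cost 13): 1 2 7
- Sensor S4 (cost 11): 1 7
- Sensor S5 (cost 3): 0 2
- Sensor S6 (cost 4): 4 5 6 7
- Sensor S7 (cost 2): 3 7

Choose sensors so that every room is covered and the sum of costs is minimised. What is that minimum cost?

14

S2, S6, S7 together cover every room (S2 ∪ S6 ∪ S7 = {0, 1, 2, 3, 4, 5, 6, 7}); total cost 8 + 4 + 2 = 14.
The greedy pick S6, S5, S7, S2 costs 17; no covering selection beats 14.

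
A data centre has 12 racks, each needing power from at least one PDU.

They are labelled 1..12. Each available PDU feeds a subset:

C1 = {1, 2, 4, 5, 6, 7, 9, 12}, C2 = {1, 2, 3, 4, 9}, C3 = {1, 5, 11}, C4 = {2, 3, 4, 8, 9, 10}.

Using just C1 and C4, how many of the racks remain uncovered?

Union of C1, C4 = {1, 2, 3, 4, 5, 6, 7, 8, 9, 10, 12}.
Not covered: 11 — 1 rack.

1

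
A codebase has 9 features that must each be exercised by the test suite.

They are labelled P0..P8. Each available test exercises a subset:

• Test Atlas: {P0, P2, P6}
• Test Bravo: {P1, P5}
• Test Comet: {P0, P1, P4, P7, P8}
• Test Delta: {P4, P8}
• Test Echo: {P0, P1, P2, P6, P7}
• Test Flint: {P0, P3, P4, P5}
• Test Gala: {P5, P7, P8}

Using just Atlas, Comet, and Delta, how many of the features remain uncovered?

2

Union of Atlas, Comet, Delta = {P0, P1, P2, P4, P6, P7, P8}.
Not covered: P3, P5 — 2 features.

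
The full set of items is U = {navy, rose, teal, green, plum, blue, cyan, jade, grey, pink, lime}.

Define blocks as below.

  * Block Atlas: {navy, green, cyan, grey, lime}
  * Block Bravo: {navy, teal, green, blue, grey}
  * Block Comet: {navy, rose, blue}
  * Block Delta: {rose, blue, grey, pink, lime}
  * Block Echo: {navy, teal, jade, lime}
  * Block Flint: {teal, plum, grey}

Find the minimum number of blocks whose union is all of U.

Atlas and Delta and Echo and Flint together: Atlas ∪ Delta ∪ Echo ∪ Flint = {navy, rose, teal, green, plum, blue, cyan, jade, grey, pink, lime} — every item is covered.
No 3 of the 6 blocks cover everything (all 20 combinations miss at least one item), so 4 is optimal.

4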